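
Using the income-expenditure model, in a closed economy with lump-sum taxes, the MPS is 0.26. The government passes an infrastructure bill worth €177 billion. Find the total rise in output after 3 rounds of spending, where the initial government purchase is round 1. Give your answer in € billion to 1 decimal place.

€404.9 billion

MPC = 1 − MPS = 1 − 0.26 = 0.74.
Round 1 adds ΔG = €177 billion; each later round is MPC = 0.74 times the previous.
After 3 rounds: 177 + 130.98 + 96.9252 = ΔG·(1 − c^3)/(1 − c) = 177 × (1 − 0.405224)/0.26 ≈ €404.9 billion.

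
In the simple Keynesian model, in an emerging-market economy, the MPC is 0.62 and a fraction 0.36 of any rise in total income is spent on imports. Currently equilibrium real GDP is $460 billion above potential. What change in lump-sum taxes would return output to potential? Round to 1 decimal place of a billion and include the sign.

+$549.0 billion

Spending multiplier = 1/(1 − c + m) = 1/(1 − 0.62 + 0.36) = 1/0.74 ≈ 1.351.
Tax multiplier = −c·k = −0.62/0.74 ≈ −0.838. Need ΔY = −$460 billion, so ΔT = ΔY/(−c·k) = −(−$460 billion) × 0.74 / 0.62 ≈ +$549 billion.
The government should raise lump-sum taxes by $549 billion.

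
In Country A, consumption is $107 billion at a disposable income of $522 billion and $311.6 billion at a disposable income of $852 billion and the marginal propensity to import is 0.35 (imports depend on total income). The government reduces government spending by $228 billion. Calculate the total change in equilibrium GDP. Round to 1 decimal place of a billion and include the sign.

−$312.3 billion

MPC = ΔC/ΔYd = (311.6 − 107)/(852 − 522) = 204.6/330 = 0.62.
Spending multiplier = 1/(1 − c + m) = 1/(1 − 0.62 + 0.35) = 1/0.73 ≈ 1.37.
ΔY = k × ΔG = (−$228 billion) / 0.73 ≈ −$312.3 billion.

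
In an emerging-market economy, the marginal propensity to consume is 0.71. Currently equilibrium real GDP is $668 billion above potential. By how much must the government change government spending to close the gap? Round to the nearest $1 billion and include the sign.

−$194 billion

Spending multiplier = 1/(1 − MPC) = 1/(1 − 0.71) = 1/0.29 ≈ 3.448.
Need ΔY = −$668 billion, so ΔG = ΔY/k = (−$668 billion) × 0.29 ≈ −$194 billion.
The government should cut government spending by $194 billion.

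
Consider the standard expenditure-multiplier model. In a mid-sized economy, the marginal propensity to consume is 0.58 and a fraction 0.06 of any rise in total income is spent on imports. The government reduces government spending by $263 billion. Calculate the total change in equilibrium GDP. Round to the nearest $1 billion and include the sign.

−$548 billion

Expenditure multiplier = 1/(1 − c + m) = 1/(1 − 0.58 + 0.06) = 1/0.48 ≈ 2.083.
ΔY = k × ΔG = (−$263 billion) / 0.48 ≈ −$548 billion.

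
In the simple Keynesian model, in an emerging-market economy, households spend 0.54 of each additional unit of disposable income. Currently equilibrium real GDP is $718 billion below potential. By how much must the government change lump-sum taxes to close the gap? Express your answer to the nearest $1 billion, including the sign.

Spending multiplier = 1/(1 − MPC) = 1/(1 − 0.54) = 1/0.46 ≈ 2.174.
Tax multiplier = −c·k = −0.54/0.46 ≈ −1.174. Need ΔY = +$718 billion, so ΔT = ΔY/(−c·k) = −(+$718 billion) × 0.46 / 0.54 ≈ −$612 billion.
The government should cut lump-sum taxes by $612 billion.

−$612 billion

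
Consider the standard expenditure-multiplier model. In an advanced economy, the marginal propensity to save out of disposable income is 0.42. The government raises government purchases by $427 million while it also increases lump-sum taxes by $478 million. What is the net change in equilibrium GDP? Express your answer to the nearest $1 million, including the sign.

MPC = 1 − MPS = 1 − 0.42 = 0.58.
Expenditure multiplier = 1/(1 − MPC) = 1/(1 − 0.58) = 1/0.42 ≈ 2.381.
ΔG contributes k·ΔG = (+$427 million) / 0.42 ≈ +$1,016.7 million.
ΔT of +$478 million changes first-round spending by −c·ΔT = −$277.24 million, contributing k·(−c·ΔT) = (−$277.24 million) / 0.42 ≈ −$660.1 million.
Net ΔY = k(ΔG − c·ΔT) = (+$149.76 million) / 0.42 ≈ +$357 million.

+$357 million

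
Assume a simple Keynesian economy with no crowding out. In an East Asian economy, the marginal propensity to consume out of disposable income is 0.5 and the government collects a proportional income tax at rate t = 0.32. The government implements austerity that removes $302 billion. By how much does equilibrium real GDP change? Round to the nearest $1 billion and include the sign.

Government-spending multiplier = 1/(1 − c(1−t)) = 1/(1 − 0.5×0.68) = 1/0.66 ≈ 1.515.
ΔY = k × ΔG = (−$302 billion) / 0.66 ≈ −$458 billion.

−$458 billion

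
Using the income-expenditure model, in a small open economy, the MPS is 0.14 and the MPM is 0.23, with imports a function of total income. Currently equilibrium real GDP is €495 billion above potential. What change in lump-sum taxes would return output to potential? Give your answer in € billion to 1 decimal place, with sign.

MPC = 1 − MPS = 1 − 0.14 = 0.86.
Spending multiplier = 1/(1 − c + m) = 1/(1 − 0.86 + 0.23) = 1/0.37 ≈ 2.703.
Tax multiplier = −c·k = −0.86/0.37 ≈ −2.324. Need ΔY = −€495 billion, so ΔT = ΔY/(−c·k) = −(−€495 billion) × 0.37 / 0.86 ≈ +€213 billion.
The government should raise lump-sum taxes by €213 billion.

+€213.0 billion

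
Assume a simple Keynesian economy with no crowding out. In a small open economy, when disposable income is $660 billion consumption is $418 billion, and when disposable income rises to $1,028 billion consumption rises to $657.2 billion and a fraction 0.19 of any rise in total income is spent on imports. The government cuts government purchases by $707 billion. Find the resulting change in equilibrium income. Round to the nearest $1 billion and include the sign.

−$1,309 billion

MPC = ΔC/ΔYd = (657.2 − 418)/(1,028 − 660) = 239.2/368 = 0.65.
Spending multiplier = 1/(1 − c + m) = 1/(1 − 0.65 + 0.19) = 1/0.54 ≈ 1.852.
ΔY = k × ΔG = (−$707 billion) / 0.54 ≈ −$1,309 billion.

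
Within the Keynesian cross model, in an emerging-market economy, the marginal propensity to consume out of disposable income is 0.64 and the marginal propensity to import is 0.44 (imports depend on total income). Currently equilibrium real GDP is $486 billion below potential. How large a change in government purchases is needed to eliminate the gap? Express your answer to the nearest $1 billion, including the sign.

+$389 billion

Spending multiplier = 1/(1 − c + m) = 1/(1 − 0.64 + 0.44) = 1/0.8 = 1.25.
Need ΔY = +$486 billion, so ΔG = ΔY/k = (+$486 billion) × 0.8 ≈ +$389 billion.
The government should increase government purchases by $389 billion.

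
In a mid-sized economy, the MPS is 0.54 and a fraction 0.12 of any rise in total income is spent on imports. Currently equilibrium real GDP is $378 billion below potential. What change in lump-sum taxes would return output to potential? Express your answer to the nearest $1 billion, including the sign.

MPC = 1 − MPS = 1 − 0.54 = 0.46.
Spending multiplier = 1/(1 − c + m) = 1/(1 − 0.46 + 0.12) = 1/0.66 ≈ 1.515.
Tax multiplier = −c·k = −0.46/0.66 ≈ −0.697. Need ΔY = +$378 billion, so ΔT = ΔY/(−c·k) = −(+$378 billion) × 0.66 / 0.46 ≈ −$542 billion.
The government should cut lump-sum taxes by $542 billion.

−$542 billion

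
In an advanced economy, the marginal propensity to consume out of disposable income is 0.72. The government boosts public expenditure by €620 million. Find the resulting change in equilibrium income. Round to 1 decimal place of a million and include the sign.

Expenditure multiplier = 1/(1 − MPC) = 1/(1 − 0.72) = 1/0.28 ≈ 3.571.
ΔY = k × ΔG = (+€620 million) / 0.28 ≈ +€2,214.3 million.

+€2,214.3 million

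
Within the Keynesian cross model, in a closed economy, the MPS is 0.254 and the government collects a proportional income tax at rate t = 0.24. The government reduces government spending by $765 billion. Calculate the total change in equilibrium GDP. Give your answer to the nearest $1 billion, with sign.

MPC = 1 − MPS = 1 − 0.254 = 0.746.
Government-spending multiplier = 1/(1 − c(1−t)) = 1/(1 − 0.746×0.76) = 1/0.43304 ≈ 2.309.
ΔY = k × ΔG = (−$765 billion) / 0.43304 ≈ −$1,767 billion.

−$1,767 billion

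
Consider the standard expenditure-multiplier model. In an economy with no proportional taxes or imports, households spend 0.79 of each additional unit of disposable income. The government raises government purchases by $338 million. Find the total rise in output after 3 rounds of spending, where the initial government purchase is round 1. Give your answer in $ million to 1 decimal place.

$816.0 million

Round 1 adds ΔG = $338 million; each later round is MPC = 0.79 times the previous.
After 3 rounds: 338 + 267.02 + 210.9458 = ΔG·(1 − c^3)/(1 − c) = 338 × (1 − 0.493039)/0.21 ≈ $816 million.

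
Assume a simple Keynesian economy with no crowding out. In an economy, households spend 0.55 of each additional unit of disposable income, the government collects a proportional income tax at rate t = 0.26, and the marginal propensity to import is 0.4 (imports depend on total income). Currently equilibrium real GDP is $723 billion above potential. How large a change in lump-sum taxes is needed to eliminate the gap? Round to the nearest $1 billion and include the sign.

Spending multiplier = 1/(1 − c(1−t) + m) = 1/(1 − 0.55×0.74 + 0.4) = 1/0.993 ≈ 1.007.
Tax multiplier = −c·k = −0.55/0.993 ≈ −0.554. Need ΔY = −$723 billion, so ΔT = ΔY/(−c·k) = −(−$723 billion) × 0.993 / 0.55 ≈ +$1,305 billion.
The government should raise lump-sum taxes by $1,305 billion.

+$1,305 billion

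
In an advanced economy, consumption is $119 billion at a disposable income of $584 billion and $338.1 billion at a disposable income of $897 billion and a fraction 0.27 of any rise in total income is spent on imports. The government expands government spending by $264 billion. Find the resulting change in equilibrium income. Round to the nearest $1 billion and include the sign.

+$463 billion

MPC = ΔC/ΔYd = (338.1 − 119)/(897 − 584) = 219.1/313 = 0.7.
Government-spending multiplier = 1/(1 − c + m) = 1/(1 − 0.7 + 0.27) = 1/0.57 ≈ 1.754.
ΔY = k × ΔG = (+$264 billion) / 0.57 ≈ +$463 billion.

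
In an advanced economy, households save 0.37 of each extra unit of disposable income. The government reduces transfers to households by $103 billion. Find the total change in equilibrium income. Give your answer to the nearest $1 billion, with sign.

MPC = 1 − MPS = 1 − 0.37 = 0.63.
The transfer change shifts disposable income by −$103 billion, so first-round consumption changes by c·ΔTR = 0.63 × (−$103 billion) = −$64.89 billion.
Expenditure multiplier = 1/(1 − MPC) = 1/(1 − 0.63) = 1/0.37 ≈ 2.703.
The transfer multiplier is c × k ≈ 1.703, so ΔY = k × (c·ΔTR) = (−$64.89 billion) / 0.37 ≈ −$175 billion.

−$175 billion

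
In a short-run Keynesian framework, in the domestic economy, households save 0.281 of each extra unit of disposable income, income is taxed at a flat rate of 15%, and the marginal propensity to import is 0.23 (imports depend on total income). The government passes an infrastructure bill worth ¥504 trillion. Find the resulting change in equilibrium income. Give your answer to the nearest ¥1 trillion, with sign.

+¥814 trillion

MPC = 1 − MPS = 1 − 0.281 = 0.719.
Spending multiplier = 1/(1 − c(1−t) + m) = 1/(1 − 0.719×0.85 + 0.23) = 1/0.61885 ≈ 1.616.
ΔY = k × ΔG = (+¥504 trillion) / 0.61885 ≈ +¥814 trillion.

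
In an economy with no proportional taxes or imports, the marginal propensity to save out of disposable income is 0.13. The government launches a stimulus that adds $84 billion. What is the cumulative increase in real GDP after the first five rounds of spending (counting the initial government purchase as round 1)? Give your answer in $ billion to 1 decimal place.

$324.1 billion

MPC = 1 − MPS = 1 − 0.13 = 0.87.
Round 1 adds ΔG = $84 billion; each later round is MPC = 0.87 times the previous.
After 5 rounds: 84 + 73.08 + 63.5796 + 55.314252 + 48.12339924 = ΔG·(1 − c^5)/(1 − c) = 84 × (1 − 0.4984209207)/0.13 ≈ $324.1 billion.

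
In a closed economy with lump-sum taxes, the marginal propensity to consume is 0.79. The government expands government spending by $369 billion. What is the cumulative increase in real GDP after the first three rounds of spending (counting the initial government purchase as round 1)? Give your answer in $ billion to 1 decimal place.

Round 1 adds ΔG = $369 billion; each later round is MPC = 0.79 times the previous.
After 3 rounds: 369 + 291.51 + 230.2929 = ΔG·(1 − c^3)/(1 − c) = 369 × (1 − 0.493039)/0.21 ≈ $890.8 billion.

$890.8 billion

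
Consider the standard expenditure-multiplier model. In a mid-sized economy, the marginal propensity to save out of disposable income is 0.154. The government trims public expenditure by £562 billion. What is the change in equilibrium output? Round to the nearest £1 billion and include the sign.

−£3,649 billion

MPC = 1 − MPS = 1 − 0.154 = 0.846.
Expenditure multiplier = 1/(1 − MPC) = 1/(1 − 0.846) = 1/0.154 ≈ 6.494.
ΔY = k × ΔG = (−£562 billion) / 0.154 ≈ −£3,649 billion.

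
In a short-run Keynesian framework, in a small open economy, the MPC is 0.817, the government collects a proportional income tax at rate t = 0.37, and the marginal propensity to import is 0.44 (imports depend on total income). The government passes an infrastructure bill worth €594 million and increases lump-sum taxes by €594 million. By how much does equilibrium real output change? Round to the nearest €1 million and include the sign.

Expenditure multiplier = 1/(1 − c(1−t) + m) = 1/(1 − 0.817×0.63 + 0.44) = 1/0.92529 ≈ 1.081.
ΔG contributes k·ΔG = (+€594 million) / 0.92529 ≈ +€642 million.
ΔT of +€594 million changes first-round spending by −c·ΔT = −€485.298 million, contributing k·(−c·ΔT) = (−€485.298 million) / 0.92529 ≈ −€524.5 million.
Net ΔY = k(ΔG − c·ΔT) = (+€108.702 million) / 0.92529 ≈ +€117 million.

+€117 million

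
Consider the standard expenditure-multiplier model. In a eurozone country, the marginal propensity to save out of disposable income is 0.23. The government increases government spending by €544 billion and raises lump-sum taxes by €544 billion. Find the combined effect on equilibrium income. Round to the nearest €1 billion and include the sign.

MPC = 1 − MPS = 1 − 0.23 = 0.77.
Expenditure multiplier = 1/(1 − MPC) = 1/(1 − 0.77) = 1/0.23 ≈ 4.348.
ΔG contributes k·ΔG = (+€544 billion) / 0.23 ≈ +€2,365.2 billion.
ΔT of +€544 billion changes first-round spending by −c·ΔT = −€418.88 billion, contributing k·(−c·ΔT) = (−€418.88 billion) / 0.23 ≈ −€1,821.2 billion.
With ΔG = ΔT and no other leakages, the balanced-budget multiplier is 1, so ΔY = ΔG = +€544 billion.

+€544 billion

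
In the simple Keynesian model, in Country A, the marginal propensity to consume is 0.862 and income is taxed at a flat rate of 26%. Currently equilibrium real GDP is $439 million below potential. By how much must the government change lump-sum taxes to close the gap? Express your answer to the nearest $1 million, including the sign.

−$184 million

Spending multiplier = 1/(1 − c(1−t)) = 1/(1 − 0.862×0.74) = 1/0.36212 ≈ 2.762.
Tax multiplier = −c·k = −0.862/0.36212 ≈ −2.38. Need ΔY = +$439 million, so ΔT = ΔY/(−c·k) = −(+$439 million) × 0.36212 / 0.862 ≈ −$184 million.
The government should cut lump-sum taxes by $184 million.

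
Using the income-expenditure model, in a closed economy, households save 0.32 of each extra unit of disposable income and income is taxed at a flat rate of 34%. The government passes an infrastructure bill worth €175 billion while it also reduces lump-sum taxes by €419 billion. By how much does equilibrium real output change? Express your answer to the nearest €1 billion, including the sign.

MPC = 1 − MPS = 1 − 0.32 = 0.68.
Expenditure multiplier = 1/(1 − c(1−t)) = 1/(1 − 0.68×0.66) = 1/0.5512 ≈ 1.814.
ΔG contributes k·ΔG = (+€175 billion) / 0.5512 ≈ +€317.5 billion.
ΔT of −€419 billion changes first-round spending by −c·ΔT = +€284.92 billion, contributing k·(−c·ΔT) = (+€284.92 billion) / 0.5512 ≈ +€516.9 billion.
Net ΔY = k(ΔG − c·ΔT) = (+€459.92 billion) / 0.5512 ≈ +€834 billion.

+€834 billion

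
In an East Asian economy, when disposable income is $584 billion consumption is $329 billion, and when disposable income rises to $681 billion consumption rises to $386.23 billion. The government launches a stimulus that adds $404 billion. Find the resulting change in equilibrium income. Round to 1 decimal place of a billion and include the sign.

+$985.4 billion

MPC = ΔC/ΔYd = (386.23 − 329)/(681 − 584) = 57.23/97 = 0.59.
Government-spending multiplier = 1/(1 − MPC) = 1/(1 − 0.59) = 1/0.41 ≈ 2.439.
ΔY = k × ΔG = (+$404 billion) / 0.41 ≈ +$985.4 billion.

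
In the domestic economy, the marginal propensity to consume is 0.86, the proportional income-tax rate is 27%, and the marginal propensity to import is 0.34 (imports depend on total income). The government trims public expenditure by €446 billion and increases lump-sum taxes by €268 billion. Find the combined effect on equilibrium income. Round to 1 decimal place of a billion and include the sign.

−€949.8 billion

Expenditure multiplier = 1/(1 − c(1−t) + m) = 1/(1 − 0.86×0.73 + 0.34) = 1/0.7122 ≈ 1.404.
ΔG contributes k·ΔG = (−€446 billion) / 0.7122 ≈ −€626.2 billion.
ΔT of +€268 billion changes first-round spending by −c·ΔT = −€230.48 billion, contributing k·(−c·ΔT) = (−€230.48 billion) / 0.7122 ≈ −€323.6 billion.
Net ΔY = k(ΔG − c·ΔT) = (−€676.48 billion) / 0.7122 ≈ −€949.8 billion.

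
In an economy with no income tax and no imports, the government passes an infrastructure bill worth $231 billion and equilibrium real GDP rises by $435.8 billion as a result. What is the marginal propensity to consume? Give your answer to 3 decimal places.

0.470

Implied spending multiplier k = ΔY/ΔG = 435.8/231 ≈ 1.8866.
Since k = 1/(1 − MPC), MPC = 1 − 1/k = 1 − ΔG/ΔY = 1 − 231/435.8 ≈ 0.470.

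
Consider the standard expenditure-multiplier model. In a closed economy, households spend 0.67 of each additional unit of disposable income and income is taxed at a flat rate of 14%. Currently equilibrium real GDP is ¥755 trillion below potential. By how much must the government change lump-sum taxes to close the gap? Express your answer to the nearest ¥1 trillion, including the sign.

Spending multiplier = 1/(1 − c(1−t)) = 1/(1 − 0.67×0.86) = 1/0.4238 ≈ 2.36.
Tax multiplier = −c·k = −0.67/0.4238 ≈ −1.581. Need ΔY = +¥755 trillion, so ΔT = ΔY/(−c·k) = −(+¥755 trillion) × 0.4238 / 0.67 ≈ −¥478 trillion.
The government should cut lump-sum taxes by ¥478 trillion.

−¥478 trillion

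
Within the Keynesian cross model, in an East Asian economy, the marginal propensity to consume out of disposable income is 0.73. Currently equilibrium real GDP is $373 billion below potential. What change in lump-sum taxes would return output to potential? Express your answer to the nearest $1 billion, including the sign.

Spending multiplier = 1/(1 − MPC) = 1/(1 − 0.73) = 1/0.27 ≈ 3.704.
Tax multiplier = −c·k = −0.73/0.27 ≈ −2.704. Need ΔY = +$373 billion, so ΔT = ΔY/(−c·k) = −(+$373 billion) × 0.27 / 0.73 ≈ −$138 billion.
The government should cut lump-sum taxes by $138 billion.

−$138 billion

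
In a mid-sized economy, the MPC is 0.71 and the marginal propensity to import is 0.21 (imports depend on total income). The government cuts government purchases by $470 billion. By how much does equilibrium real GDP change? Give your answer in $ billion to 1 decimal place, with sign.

Government-spending multiplier = 1/(1 − c + m) = 1/(1 − 0.71 + 0.21) = 1/0.5 = 2.
ΔY = k × ΔG = (−$470 billion) / 0.5 = −$940 billion.

−$940.0 billion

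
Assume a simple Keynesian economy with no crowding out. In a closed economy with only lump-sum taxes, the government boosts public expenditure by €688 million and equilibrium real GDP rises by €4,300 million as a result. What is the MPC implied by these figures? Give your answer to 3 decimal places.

Implied spending multiplier k = ΔY/ΔG = 4,300/688 = 6.25.
Since k = 1/(1 − MPC), MPC = 1 − 1/k = 1 − ΔG/ΔY = 1 − 688/4,300 = 0.840.

0.840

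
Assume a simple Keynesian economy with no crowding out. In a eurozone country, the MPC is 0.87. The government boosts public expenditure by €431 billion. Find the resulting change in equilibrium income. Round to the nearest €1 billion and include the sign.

+€3,315 billion

Government-spending multiplier = 1/(1 − MPC) = 1/(1 − 0.87) = 1/0.13 ≈ 7.692.
ΔY = k × ΔG = (+€431 billion) / 0.13 ≈ +€3,315 billion.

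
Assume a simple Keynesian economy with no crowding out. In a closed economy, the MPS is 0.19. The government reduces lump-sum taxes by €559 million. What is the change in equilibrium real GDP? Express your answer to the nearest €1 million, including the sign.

+€2,383 million

MPC = 1 − MPS = 1 − 0.19 = 0.81.
A lump-sum tax change of −€559 million shifts disposable income by +€559 million; first-round consumption changes by −c × ΔT = −0.81 × (−€559 million) = +€452.79 million.
Expenditure multiplier = 1/(1 − MPC) = 1/(1 − 0.81) = 1/0.19 ≈ 5.263.
The tax multiplier is −c × k ≈ −4.263, so ΔY = k × (−c·ΔT) = (+€452.79 million) / 0.19 ≈ +€2,383 million.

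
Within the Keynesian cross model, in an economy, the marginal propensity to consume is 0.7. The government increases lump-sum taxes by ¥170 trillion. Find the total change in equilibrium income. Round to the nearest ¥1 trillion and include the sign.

−¥397 trillion

A lump-sum tax change of +¥170 trillion shifts disposable income by −¥170 trillion; first-round consumption changes by −c × ΔT = −0.7 × (+¥170 trillion) = −¥119 trillion.
Expenditure multiplier = 1/(1 − MPC) = 1/(1 − 0.7) = 1/0.3 ≈ 3.333.
The tax multiplier is −c × k ≈ −2.333, so ΔY = k × (−c·ΔT) = (−¥119 trillion) / 0.3 ≈ −¥397 trillion.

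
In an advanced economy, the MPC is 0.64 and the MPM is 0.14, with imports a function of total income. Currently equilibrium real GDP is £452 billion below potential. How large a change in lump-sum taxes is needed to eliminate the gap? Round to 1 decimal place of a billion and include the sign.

Spending multiplier = 1/(1 − c + m) = 1/(1 − 0.64 + 0.14) = 1/0.5 = 2.
Tax multiplier = −c·k = −0.64/0.5 = −1.28. Need ΔY = +£452 billion, so ΔT = ΔY/(−c·k) = −(+£452 billion) × 0.5 / 0.64 ≈ −£353.1 billion.
The government should cut lump-sum taxes by £353.1 billion.

−£353.1 billion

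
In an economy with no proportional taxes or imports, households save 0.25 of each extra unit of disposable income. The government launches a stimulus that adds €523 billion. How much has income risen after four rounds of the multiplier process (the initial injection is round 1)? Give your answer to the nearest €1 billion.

MPC = 1 − MPS = 1 − 0.25 = 0.75.
Round 1 adds ΔG = €523 billion; each later round is MPC = 0.75 times the previous.
After 4 rounds: 523 + 392.25 + 294.1875 + 220.640625 = ΔG·(1 − c^4)/(1 − c) = 523 × (1 − 0.31640625)/0.25 ≈ €1,430 billion.

€1,430 billion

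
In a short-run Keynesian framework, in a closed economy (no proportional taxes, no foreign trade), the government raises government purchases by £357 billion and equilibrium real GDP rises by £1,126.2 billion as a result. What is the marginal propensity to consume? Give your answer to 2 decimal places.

Implied spending multiplier k = ΔY/ΔG = 1,126.2/357 ≈ 3.1546.
Since k = 1/(1 − MPC), MPC = 1 − 1/k = 1 − ΔG/ΔY = 1 − 357/1,126.2 ≈ 0.68.

0.68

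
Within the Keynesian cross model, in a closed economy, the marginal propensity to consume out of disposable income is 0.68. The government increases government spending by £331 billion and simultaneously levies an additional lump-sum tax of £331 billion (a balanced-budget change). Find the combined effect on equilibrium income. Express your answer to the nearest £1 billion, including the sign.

+£331 billion

Expenditure multiplier = 1/(1 − MPC) = 1/(1 − 0.68) = 1/0.32 = 3.125.
ΔG contributes k·ΔG = (+£331 billion) / 0.32 ≈ +£1,034.4 billion.
ΔT of +£331 billion changes first-round spending by −c·ΔT = −£225.08 billion, contributing k·(−c·ΔT) = (−£225.08 billion) / 0.32 ≈ −£703.4 billion.
With ΔG = ΔT and no other leakages, the balanced-budget multiplier is 1, so ΔY = ΔG = +£331 billion.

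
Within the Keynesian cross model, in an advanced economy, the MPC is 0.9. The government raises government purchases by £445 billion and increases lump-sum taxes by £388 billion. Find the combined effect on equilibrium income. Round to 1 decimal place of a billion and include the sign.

Expenditure multiplier = 1/(1 − MPC) = 1/(1 − 0.9) = 1/0.1 = 10.
ΔG contributes k·ΔG = (+£445 billion) / 0.1 = +£4,450 billion.
ΔT of +£388 billion changes first-round spending by −c·ΔT = −£349.2 billion, contributing k·(−c·ΔT) = (−£349.2 billion) / 0.1 = −£3,492 billion.
Net ΔY = k(ΔG − c·ΔT) = (+£95.8 billion) / 0.1 = +£958 billion.

+£958.0 billion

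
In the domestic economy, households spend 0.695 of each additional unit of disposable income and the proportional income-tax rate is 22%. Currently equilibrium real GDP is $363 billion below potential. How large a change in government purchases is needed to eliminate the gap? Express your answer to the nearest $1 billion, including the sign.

+$166 billion

Spending multiplier = 1/(1 − c(1−t)) = 1/(1 − 0.695×0.78) = 1/0.4579 ≈ 2.184.
Need ΔY = +$363 billion, so ΔG = ΔY/k = (+$363 billion) × 0.4579 ≈ +$166 billion.
The government should increase government purchases by $166 billion.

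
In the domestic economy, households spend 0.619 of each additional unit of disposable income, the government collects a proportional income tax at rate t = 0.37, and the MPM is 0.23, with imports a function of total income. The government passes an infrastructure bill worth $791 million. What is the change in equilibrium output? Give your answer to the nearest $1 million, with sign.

+$942 million

Government-spending multiplier = 1/(1 − c(1−t) + m) = 1/(1 − 0.619×0.63 + 0.23) = 1/0.84003 ≈ 1.19.
ΔY = k × ΔG = (+$791 million) / 0.84003 ≈ +$942 million.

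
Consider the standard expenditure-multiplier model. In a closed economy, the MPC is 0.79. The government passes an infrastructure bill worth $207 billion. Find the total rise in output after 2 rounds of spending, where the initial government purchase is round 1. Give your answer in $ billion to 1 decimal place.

$370.5 billion

Round 1 adds ΔG = $207 billion; each later round is MPC = 0.79 times the previous.
After 2 rounds: 207 + 163.53 = ΔG·(1 − c^2)/(1 − c) = 207 × (1 − 0.6241)/0.21 ≈ $370.5 billion.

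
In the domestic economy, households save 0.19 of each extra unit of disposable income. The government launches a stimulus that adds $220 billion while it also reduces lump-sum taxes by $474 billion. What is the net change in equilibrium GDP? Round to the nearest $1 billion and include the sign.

+$3,179 billion

MPC = 1 − MPS = 1 − 0.19 = 0.81.
Expenditure multiplier = 1/(1 − MPC) = 1/(1 − 0.81) = 1/0.19 ≈ 5.263.
ΔG contributes k·ΔG = (+$220 billion) / 0.19 ≈ +$1,157.9 billion.
ΔT of −$474 billion changes first-round spending by −c·ΔT = +$383.94 billion, contributing k·(−c·ΔT) = (+$383.94 billion) / 0.19 ≈ +$2,020.7 billion.
Net ΔY = k(ΔG − c·ΔT) = (+$603.94 billion) / 0.19 ≈ +$3,179 billion.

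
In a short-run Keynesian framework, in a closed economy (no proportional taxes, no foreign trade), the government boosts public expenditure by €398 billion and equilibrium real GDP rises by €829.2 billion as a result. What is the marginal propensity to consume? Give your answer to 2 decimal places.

Implied spending multiplier k = ΔY/ΔG = 829.2/398 ≈ 2.0834.
Since k = 1/(1 − MPC), MPC = 1 − 1/k = 1 − ΔG/ΔY = 1 − 398/829.2 ≈ 0.52.

0.52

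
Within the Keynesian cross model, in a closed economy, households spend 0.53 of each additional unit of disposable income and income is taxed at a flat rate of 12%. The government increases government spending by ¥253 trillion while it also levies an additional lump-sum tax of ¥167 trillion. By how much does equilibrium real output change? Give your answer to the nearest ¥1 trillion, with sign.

+¥308 trillion

Expenditure multiplier = 1/(1 − c(1−t)) = 1/(1 − 0.53×0.88) = 1/0.5336 ≈ 1.874.
ΔG contributes k·ΔG = (+¥253 trillion) / 0.5336 ≈ +¥474.1 trillion.
ΔT of +¥167 trillion changes first-round spending by −c·ΔT = −¥88.51 trillion, contributing k·(−c·ΔT) = (−¥88.51 trillion) / 0.5336 ≈ −¥165.9 trillion.
Net ΔY = k(ΔG − c·ΔT) = (+¥164.49 trillion) / 0.5336 ≈ +¥308 trillion.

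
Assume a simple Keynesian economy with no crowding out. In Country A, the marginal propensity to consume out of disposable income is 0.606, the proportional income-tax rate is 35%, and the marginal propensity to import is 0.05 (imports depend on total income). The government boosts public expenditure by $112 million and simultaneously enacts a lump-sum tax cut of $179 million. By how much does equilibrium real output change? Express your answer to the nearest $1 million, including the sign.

+$336 million

Expenditure multiplier = 1/(1 − c(1−t) + m) = 1/(1 − 0.606×0.65 + 0.05) = 1/0.6561 ≈ 1.524.
ΔG contributes k·ΔG = (+$112 million) / 0.6561 ≈ +$170.7 million.
ΔT of −$179 million changes first-round spending by −c·ΔT = +$108.474 million, contributing k·(−c·ΔT) = (+$108.474 million) / 0.6561 ≈ +$165.3 million.
Net ΔY = k(ΔG − c·ΔT) = (+$220.474 million) / 0.6561 ≈ +$336 million.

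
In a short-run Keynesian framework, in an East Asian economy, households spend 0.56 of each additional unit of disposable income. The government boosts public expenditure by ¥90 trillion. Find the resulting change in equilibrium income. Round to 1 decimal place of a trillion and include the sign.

Spending multiplier = 1/(1 − MPC) = 1/(1 − 0.56) = 1/0.44 ≈ 2.273.
ΔY = k × ΔG = (+¥90 trillion) / 0.44 ≈ +¥204.5 trillion.

+¥204.5 trillion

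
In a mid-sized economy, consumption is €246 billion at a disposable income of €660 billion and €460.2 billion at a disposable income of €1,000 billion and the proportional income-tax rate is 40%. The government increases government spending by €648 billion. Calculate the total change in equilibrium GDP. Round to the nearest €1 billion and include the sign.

MPC = ΔC/ΔYd = (460.2 − 246)/(1,000 − 660) = 214.2/340 = 0.63.
Spending multiplier = 1/(1 − c(1−t)) = 1/(1 − 0.63×0.6) = 1/0.622 ≈ 1.608.
ΔY = k × ΔG = (+€648 billion) / 0.622 ≈ +€1,042 billion.

+€1,042 billion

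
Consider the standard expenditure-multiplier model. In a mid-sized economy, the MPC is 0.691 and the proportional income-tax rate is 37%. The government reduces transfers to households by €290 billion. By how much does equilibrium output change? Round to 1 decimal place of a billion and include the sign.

The transfer change shifts disposable income by −€290 billion, so first-round consumption changes by c·ΔTR = 0.691 × (−€290 billion) = −€200.39 billion.
Expenditure multiplier = 1/(1 − c(1−t)) = 1/(1 − 0.691×0.63) = 1/0.56467 ≈ 1.771.
The transfer multiplier is c × k ≈ 1.224, so ΔY = k × (c·ΔTR) = (−€200.39 billion) / 0.56467 ≈ −€354.9 billion.

−€354.9 billion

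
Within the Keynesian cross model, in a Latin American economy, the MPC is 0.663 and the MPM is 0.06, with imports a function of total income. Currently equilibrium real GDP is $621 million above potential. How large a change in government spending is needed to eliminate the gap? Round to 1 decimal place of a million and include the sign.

−$246.5 million

Spending multiplier = 1/(1 − c + m) = 1/(1 − 0.663 + 0.06) = 1/0.397 ≈ 2.519.
Need ΔY = −$621 million, so ΔG = ΔY/k = (−$621 million) × 0.397 ≈ −$246.5 million.
The government should cut government spending by $246.5 million.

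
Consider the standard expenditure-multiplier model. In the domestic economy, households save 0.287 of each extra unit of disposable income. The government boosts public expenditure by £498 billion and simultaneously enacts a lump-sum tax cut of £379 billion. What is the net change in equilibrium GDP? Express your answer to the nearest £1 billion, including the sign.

+£2,677 billion

MPC = 1 − MPS = 1 − 0.287 = 0.713.
Expenditure multiplier = 1/(1 − MPC) = 1/(1 − 0.713) = 1/0.287 ≈ 3.484.
ΔG contributes k·ΔG = (+£498 billion) / 0.287 ≈ +£1,735.2 billion.
ΔT of −£379 billion changes first-round spending by −c·ΔT = +£270.227 billion, contributing k·(−c·ΔT) = (+£270.227 billion) / 0.287 ≈ +£941.6 billion.
Net ΔY = k(ΔG − c·ΔT) = (+£768.227 billion) / 0.287 ≈ +£2,677 billion.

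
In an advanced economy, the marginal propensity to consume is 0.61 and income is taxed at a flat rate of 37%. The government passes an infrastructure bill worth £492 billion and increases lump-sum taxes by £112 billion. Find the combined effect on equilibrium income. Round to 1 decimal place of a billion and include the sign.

Expenditure multiplier = 1/(1 − c(1−t)) = 1/(1 − 0.61×0.63) = 1/0.6157 ≈ 1.624.
ΔG contributes k·ΔG = (+£492 billion) / 0.6157 ≈ +£799.1 billion.
ΔT of +£112 billion changes first-round spending by −c·ΔT = −£68.32 billion, contributing k·(−c·ΔT) = (−£68.32 billion) / 0.6157 ≈ −£111 billion.
Net ΔY = k(ΔG − c·ΔT) = (+£423.68 billion) / 0.6157 ≈ +£688.1 billion.

+£688.1 billion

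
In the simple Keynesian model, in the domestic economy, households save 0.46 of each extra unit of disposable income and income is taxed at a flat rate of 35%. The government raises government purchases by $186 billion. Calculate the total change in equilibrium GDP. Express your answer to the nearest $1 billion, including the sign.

+$287 billion

MPC = 1 − MPS = 1 − 0.46 = 0.54.
Government-spending multiplier = 1/(1 − c(1−t)) = 1/(1 − 0.54×0.65) = 1/0.649 ≈ 1.541.
ΔY = k × ΔG = (+$186 billion) / 0.649 ≈ +$287 billion.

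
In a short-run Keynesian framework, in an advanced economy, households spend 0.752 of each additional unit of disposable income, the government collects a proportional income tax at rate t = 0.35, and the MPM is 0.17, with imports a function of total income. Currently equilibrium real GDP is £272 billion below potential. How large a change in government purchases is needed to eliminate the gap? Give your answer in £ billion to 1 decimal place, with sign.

+£185.3 billion

Spending multiplier = 1/(1 − c(1−t) + m) = 1/(1 − 0.752×0.65 + 0.17) = 1/0.6812 ≈ 1.468.
Need ΔY = +£272 billion, so ΔG = ΔY/k = (+£272 billion) × 0.6812 ≈ +£185.3 billion.
The government should increase government purchases by £185.3 billion.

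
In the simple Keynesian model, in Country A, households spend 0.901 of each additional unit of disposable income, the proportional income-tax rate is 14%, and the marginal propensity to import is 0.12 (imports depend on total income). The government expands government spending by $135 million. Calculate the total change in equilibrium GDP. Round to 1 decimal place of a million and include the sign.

Government-spending multiplier = 1/(1 − c(1−t) + m) = 1/(1 − 0.901×0.86 + 0.12) = 1/0.34514 ≈ 2.897.
ΔY = k × ΔG = (+$135 million) / 0.34514 ≈ +$391.1 million.

+$391.1 million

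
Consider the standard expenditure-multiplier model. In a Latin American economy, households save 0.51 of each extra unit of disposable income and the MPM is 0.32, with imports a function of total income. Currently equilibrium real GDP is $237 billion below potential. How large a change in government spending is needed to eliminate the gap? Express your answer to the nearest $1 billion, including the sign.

+$197 billion

MPC = 1 − MPS = 1 − 0.51 = 0.49.
Spending multiplier = 1/(1 − c + m) = 1/(1 − 0.49 + 0.32) = 1/0.83 ≈ 1.205.
Need ΔY = +$237 billion, so ΔG = ΔY/k = (+$237 billion) × 0.83 ≈ +$197 billion.
The government should increase government spending by $197 billion.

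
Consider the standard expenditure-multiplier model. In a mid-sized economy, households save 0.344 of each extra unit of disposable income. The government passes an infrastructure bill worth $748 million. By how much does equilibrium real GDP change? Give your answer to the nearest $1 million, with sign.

MPC = 1 − MPS = 1 − 0.344 = 0.656.
Spending multiplier = 1/(1 − MPC) = 1/(1 − 0.656) = 1/0.344 ≈ 2.907.
ΔY = k × ΔG = (+$748 million) / 0.344 ≈ +$2,174 million.

+$2,174 million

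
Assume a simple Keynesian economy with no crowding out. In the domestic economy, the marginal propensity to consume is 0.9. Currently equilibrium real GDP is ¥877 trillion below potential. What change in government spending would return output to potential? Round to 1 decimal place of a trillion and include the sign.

+¥87.7 trillion

Spending multiplier = 1/(1 − MPC) = 1/(1 − 0.9) = 1/0.1 = 10.
Need ΔY = +¥877 trillion, so ΔG = ΔY/k = (+¥877 trillion) × 0.1 = +¥87.7 trillion.
The government should increase government spending by ¥87.7 trillion.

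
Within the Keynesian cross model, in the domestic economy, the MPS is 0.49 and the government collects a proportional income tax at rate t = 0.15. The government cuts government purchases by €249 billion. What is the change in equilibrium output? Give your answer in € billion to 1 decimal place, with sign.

−€439.5 billion

MPC = 1 − MPS = 1 − 0.49 = 0.51.
Government-spending multiplier = 1/(1 − c(1−t)) = 1/(1 − 0.51×0.85) = 1/0.5665 ≈ 1.765.
ΔY = k × ΔG = (−€249 billion) / 0.5665 ≈ −€439.5 billion.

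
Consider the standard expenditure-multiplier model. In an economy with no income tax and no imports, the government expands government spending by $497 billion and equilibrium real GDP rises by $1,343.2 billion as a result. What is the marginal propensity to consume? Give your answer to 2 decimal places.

0.63

Implied spending multiplier k = ΔY/ΔG = 1,343.2/497 ≈ 2.7026.
Since k = 1/(1 − MPC), MPC = 1 − 1/k = 1 − ΔG/ΔY = 1 − 497/1,343.2 ≈ 0.63.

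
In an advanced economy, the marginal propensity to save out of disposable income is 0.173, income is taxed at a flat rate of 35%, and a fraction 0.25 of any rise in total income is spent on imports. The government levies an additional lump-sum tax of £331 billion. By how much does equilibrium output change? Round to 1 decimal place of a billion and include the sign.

MPC = 1 − MPS = 1 − 0.173 = 0.827.
A lump-sum tax change of +£331 billion shifts disposable income by −£331 billion; first-round consumption changes by −c × ΔT = −0.827 × (+£331 billion) = −£273.737 billion.
Expenditure multiplier = 1/(1 − c(1−t) + m) = 1/(1 − 0.827×0.65 + 0.25) = 1/0.71245 ≈ 1.404.
The tax multiplier is −c × k ≈ −1.161, so ΔY = k × (−c·ΔT) = (−£273.737 billion) / 0.71245 ≈ −£384.2 billion.

−£384.2 billion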